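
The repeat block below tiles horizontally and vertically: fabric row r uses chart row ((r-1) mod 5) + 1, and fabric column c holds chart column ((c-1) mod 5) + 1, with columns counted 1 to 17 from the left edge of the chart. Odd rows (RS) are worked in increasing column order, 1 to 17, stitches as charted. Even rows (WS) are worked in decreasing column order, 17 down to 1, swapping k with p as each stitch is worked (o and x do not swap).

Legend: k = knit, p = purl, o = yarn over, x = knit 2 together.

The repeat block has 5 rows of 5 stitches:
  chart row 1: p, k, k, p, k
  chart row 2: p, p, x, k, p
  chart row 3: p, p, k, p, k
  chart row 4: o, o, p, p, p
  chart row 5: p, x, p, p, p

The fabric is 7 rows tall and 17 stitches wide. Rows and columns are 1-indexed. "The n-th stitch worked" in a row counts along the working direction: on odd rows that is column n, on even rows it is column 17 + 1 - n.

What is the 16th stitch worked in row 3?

Stitch:
p

Derivation:
Row 3 uses chart row ((3-1) mod 5)+1 = 3. Row 3 is odd, so RS.
Chart row 3 tiled across columns 1-17: p p k p k p p k p k p p k p k p p
RS row: no reversal, no swap; stitch n worked = column n.
Counting 16 along the worked row gives p.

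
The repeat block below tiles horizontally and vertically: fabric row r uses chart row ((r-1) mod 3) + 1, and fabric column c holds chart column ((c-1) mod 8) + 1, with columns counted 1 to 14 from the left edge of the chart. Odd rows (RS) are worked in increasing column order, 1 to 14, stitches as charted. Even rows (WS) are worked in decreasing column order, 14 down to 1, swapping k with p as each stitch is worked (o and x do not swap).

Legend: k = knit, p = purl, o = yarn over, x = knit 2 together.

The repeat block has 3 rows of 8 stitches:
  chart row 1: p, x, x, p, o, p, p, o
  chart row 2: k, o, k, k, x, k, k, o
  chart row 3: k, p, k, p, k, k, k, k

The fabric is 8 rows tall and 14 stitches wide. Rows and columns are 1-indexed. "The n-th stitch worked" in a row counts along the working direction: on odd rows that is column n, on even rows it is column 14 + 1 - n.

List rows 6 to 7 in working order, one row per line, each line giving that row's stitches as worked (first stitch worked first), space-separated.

== ROWS AS WORKED ==
p p k p k p p p p p k p k p
p x x p o p p o p x x p o p

Derivation:
Row 6: chart row 3, WS - tiled (columns 1-14): k p k p k k k k k p k p k k; work from column 14 back to 1 with k<->p swapped.
Row 7: chart row 1, RS - tile across columns 1-14 and work as-is.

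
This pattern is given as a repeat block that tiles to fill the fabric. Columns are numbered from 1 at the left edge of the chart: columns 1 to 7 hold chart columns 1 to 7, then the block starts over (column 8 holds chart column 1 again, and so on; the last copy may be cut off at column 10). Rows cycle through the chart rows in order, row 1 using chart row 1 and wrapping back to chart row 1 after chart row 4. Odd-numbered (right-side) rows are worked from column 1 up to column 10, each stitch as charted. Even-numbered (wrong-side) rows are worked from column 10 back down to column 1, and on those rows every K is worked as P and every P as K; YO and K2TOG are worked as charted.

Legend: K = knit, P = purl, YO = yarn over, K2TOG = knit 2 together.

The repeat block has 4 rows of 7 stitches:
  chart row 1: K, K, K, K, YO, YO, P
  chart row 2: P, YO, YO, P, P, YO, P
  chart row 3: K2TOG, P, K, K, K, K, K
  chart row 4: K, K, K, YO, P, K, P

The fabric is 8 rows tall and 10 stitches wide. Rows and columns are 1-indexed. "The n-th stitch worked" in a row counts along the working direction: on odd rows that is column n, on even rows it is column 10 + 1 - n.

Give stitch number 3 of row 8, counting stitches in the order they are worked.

Stitch:
P

Derivation:
For row 8: chart row = ((8-1) mod 4) + 1 = 4; this is a WS (even) row.
Chart row 4 tiled across columns 1-10: K K K YO P K P K K K
WS row: flip the tiled sequence (start at column 10) and apply K<->P; YO and K2TOG stay.
Row 8 as worked: P P P K P K YO P P P
Counting 3 along the worked row gives P.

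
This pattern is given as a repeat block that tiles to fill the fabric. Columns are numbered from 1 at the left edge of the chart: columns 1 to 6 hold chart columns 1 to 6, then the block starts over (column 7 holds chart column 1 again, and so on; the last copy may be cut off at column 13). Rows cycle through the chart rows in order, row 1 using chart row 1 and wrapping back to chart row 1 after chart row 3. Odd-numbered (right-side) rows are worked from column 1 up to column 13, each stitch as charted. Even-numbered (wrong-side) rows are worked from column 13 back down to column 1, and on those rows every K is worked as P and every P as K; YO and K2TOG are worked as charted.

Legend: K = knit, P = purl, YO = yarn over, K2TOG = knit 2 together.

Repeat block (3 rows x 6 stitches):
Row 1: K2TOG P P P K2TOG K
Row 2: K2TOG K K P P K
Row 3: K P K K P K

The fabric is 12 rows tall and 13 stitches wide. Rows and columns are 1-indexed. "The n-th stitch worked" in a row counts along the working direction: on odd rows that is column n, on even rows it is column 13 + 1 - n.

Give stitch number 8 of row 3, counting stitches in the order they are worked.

For row 3: chart row = ((3-1) mod 3) + 1 = 3; this is a RS (odd) row.
Chart row 3 tiled across columns 1-13: K P K K P K K P K K P K K
RS row: no reversal, no swap; stitch n worked = column n.
Counting 8 along the worked row gives P.

Stitch:
P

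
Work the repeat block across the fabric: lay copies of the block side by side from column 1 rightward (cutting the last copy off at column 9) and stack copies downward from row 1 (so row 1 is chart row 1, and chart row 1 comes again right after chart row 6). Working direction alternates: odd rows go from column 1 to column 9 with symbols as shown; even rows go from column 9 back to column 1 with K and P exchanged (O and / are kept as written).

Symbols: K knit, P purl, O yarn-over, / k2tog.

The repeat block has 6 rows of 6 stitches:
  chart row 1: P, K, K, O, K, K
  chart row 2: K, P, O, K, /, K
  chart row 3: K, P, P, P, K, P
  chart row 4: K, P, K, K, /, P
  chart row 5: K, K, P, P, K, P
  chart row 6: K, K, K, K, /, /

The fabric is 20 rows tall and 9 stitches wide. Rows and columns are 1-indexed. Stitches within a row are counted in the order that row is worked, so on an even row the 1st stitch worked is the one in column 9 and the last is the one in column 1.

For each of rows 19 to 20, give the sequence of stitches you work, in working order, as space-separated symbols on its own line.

Result:
P K K O K K P K K
O K P P / P O K P

Derivation:
Row 19: chart row 1, RS - tile across columns 1-9 and work as-is.
Row 20: chart row 2, WS - tiled (columns 1-9): K P O K / K K P O; work from column 9 back to 1 with K<->P swapped.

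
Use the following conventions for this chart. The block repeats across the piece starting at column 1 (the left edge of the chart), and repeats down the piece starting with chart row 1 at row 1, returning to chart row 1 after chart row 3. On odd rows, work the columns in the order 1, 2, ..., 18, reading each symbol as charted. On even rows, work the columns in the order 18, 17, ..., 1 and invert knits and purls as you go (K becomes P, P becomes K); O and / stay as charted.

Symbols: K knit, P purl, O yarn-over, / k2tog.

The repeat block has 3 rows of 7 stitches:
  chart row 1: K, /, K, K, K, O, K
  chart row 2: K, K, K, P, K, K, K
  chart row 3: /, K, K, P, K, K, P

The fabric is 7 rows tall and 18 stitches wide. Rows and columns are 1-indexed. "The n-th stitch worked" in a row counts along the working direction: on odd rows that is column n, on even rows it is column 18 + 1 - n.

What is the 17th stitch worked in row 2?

Row 2 uses chart row ((2-1) mod 3)+1 = 2. Row 2 is even, so WS.
Chart row 2 tiled across columns 1-18: K K K P K K K K K K P K K K K K K P
Wrong side: read the tiled row from column 18 down to 1 and exchange K with P (leave O, /).
Row 2 as worked: K P P P P P P K P P P P P P K P P P
Counting 17 along the worked row gives P.

Result:
P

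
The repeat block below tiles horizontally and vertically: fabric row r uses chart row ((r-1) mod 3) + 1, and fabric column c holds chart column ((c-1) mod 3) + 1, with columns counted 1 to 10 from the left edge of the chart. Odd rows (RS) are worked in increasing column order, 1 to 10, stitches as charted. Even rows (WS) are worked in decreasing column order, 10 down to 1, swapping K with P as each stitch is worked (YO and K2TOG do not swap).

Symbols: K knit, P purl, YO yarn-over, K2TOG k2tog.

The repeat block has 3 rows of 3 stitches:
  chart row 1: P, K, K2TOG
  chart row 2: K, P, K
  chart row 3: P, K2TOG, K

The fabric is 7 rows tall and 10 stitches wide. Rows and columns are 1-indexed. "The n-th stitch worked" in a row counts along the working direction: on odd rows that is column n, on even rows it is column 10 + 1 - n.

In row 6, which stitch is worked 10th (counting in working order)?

Row 6 uses chart row ((6-1) mod 3)+1 = 3. Row 6 is even, so WS.
Chart row 3 tiled across columns 1-10: P K2TOG K P K2TOG K P K2TOG K P
WS: work from column 10 back to column 1 (reverse the tiled row), swapping K<->P (YO and K2TOG unchanged).
Row 6 as worked: K P K2TOG K P K2TOG K P K2TOG K
The 10th stitch worked is K.

Result:
K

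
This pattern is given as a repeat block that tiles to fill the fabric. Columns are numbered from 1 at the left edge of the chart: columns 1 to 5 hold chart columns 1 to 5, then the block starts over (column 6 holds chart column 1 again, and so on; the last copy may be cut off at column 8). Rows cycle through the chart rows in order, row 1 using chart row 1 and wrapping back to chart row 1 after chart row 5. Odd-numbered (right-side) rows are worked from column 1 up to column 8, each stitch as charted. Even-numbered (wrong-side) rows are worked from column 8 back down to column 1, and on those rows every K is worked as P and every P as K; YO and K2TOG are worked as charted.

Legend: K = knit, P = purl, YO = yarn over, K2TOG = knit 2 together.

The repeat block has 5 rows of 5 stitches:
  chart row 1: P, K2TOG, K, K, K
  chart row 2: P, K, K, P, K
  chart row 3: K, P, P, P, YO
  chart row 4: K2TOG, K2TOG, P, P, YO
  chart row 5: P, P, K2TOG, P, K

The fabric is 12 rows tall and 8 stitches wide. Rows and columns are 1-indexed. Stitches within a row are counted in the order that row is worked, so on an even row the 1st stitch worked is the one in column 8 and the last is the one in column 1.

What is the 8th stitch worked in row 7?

For row 7: chart row = ((7-1) mod 5) + 1 = 2; this is a RS (odd) row.
Chart row 2 tiled across columns 1-8: P K K P K P K K
Right side: take the tiled row as-is (worked left to right from column 1).
Counting 8 along the worked row gives K.

Stitch:
K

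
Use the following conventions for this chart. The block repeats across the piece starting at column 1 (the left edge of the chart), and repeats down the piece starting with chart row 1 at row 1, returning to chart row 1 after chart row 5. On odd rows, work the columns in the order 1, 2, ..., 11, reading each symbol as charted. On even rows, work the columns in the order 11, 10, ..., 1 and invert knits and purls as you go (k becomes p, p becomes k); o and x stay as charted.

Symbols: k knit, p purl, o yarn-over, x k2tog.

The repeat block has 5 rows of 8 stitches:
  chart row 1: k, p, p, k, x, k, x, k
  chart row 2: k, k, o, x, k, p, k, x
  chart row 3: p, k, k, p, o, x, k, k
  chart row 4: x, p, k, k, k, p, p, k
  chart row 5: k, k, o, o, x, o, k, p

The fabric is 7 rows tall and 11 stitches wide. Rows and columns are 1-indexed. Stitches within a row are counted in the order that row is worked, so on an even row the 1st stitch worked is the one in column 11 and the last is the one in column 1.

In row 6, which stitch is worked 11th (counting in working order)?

For row 6: chart row = ((6-1) mod 5) + 1 = 1; this is a WS (even) row.
Chart row 1 tiled across columns 1-11: k p p k x k x k k p p
Wrong side: read the tiled row from column 11 down to 1 and exchange k with p (leave o, x).
Row 6 as worked: k k p p x p x p k k p
Counting 11 along the worked row gives p.

Result:
p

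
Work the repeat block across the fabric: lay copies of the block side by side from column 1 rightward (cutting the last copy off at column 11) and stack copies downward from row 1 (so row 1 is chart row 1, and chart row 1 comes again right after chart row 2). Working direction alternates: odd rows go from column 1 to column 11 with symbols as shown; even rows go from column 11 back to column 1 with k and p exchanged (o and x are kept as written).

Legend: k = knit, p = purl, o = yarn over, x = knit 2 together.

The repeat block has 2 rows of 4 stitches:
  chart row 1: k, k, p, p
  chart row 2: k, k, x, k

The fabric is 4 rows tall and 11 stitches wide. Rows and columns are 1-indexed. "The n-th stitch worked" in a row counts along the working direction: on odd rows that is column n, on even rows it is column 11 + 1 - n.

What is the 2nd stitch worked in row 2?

Stitch:
p

Derivation:
For row 2: chart row = ((2-1) mod 2) + 1 = 2; this is a WS (even) row.
Chart row 2 tiled across columns 1-11: k k x k k k x k k k x
WS: work from column 11 back to column 1 (reverse the tiled row), swapping k<->p (o and x unchanged).
Row 2 as worked: x p p p x p p p x p p
Stitch 2 in working order -> p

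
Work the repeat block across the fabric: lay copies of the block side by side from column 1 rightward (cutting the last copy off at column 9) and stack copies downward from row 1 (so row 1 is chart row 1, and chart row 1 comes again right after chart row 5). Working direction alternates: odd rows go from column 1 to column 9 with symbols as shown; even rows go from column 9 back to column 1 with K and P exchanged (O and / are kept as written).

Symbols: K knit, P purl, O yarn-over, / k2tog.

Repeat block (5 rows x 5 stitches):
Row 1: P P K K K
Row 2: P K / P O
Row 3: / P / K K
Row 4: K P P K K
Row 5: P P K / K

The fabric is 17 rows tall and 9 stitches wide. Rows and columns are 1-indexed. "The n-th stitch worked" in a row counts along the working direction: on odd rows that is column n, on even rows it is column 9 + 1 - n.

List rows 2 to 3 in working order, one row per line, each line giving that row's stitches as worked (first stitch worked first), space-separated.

Row 2: chart row 2, WS - tiled (columns 1-9): P K / P O P K / P; work from column 9 back to 1 with K<->P swapped.
Row 3: chart row 3, RS - tile across columns 1-9 and work as-is.

== ROWS AS WORKED ==
K / P K O K / P K
/ P / K K / P / K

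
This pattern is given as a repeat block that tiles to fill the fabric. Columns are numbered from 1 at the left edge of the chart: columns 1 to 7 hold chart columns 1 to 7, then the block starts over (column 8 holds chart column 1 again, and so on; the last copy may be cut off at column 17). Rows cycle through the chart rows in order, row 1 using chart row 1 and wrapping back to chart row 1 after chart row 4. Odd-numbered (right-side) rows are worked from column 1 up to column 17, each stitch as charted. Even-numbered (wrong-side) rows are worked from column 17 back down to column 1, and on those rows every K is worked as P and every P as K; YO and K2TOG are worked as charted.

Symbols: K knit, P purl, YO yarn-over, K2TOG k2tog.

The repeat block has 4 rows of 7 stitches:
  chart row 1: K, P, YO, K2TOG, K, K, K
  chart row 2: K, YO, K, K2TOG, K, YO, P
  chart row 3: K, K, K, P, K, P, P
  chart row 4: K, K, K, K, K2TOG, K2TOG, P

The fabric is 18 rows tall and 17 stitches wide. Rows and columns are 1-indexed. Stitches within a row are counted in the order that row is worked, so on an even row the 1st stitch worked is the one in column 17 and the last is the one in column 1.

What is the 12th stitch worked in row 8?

For row 8: chart row = ((8-1) mod 4) + 1 = 4; this is a WS (even) row.
Chart row 4 tiled across columns 1-17: K K K K K2TOG K2TOG P K K K K K2TOG K2TOG P K K K
WS row: flip the tiled sequence (start at column 17) and apply K<->P; YO and K2TOG stay.
Row 8 as worked: P P P K K2TOG K2TOG P P P P K K2TOG K2TOG P P P P
Counting 12 along the worked row gives K2TOG.

Stitch:
K2TOG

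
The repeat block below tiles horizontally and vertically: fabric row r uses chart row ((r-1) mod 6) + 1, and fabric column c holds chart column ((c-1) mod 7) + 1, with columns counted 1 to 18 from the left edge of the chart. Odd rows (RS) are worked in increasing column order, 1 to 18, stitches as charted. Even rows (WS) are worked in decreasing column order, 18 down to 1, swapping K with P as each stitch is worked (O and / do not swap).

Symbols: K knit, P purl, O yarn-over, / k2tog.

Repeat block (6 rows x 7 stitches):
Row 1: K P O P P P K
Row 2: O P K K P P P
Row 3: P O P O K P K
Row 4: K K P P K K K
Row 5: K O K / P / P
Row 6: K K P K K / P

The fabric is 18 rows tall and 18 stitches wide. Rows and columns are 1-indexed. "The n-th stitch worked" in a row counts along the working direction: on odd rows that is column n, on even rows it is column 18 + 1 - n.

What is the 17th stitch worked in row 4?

Stitch:
P

Derivation:
Row 4: (4-1) mod 6 = 3, so use chart row 4. Even row -> WS.
Chart row 4 tiled across columns 1-18: K K P P K K K K K P P K K K K K P P
WS: work from column 18 back to column 1 (reverse the tiled row), swapping K<->P (O and / unchanged).
Row 4 as worked: K K P P P P P K K P P P P P K K P P
Stitch 17 in working order -> P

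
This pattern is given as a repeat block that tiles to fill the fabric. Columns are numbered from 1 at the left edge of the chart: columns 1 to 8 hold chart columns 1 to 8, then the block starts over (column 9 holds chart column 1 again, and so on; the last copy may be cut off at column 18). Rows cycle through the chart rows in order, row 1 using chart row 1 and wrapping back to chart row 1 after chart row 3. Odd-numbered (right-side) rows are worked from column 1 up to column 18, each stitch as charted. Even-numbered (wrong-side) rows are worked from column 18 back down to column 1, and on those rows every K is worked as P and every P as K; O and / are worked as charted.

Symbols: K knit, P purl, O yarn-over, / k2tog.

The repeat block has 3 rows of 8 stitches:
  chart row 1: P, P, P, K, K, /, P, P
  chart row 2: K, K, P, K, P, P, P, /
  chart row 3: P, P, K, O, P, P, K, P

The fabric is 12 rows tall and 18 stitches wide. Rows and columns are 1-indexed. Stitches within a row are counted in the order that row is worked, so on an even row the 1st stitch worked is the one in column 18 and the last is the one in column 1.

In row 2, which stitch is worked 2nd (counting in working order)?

== STITCH ==
P

Derivation:
For row 2: chart row = ((2-1) mod 3) + 1 = 2; this is a WS (even) row.
Chart row 2 tiled across columns 1-18: K K P K P P P / K K P K P P P / K K
WS: work from column 18 back to column 1 (reverse the tiled row), swapping K<->P (O and / unchanged).
Row 2 as worked: P P / K K K P K P P / K K K P K P P
Stitch 2 in working order -> P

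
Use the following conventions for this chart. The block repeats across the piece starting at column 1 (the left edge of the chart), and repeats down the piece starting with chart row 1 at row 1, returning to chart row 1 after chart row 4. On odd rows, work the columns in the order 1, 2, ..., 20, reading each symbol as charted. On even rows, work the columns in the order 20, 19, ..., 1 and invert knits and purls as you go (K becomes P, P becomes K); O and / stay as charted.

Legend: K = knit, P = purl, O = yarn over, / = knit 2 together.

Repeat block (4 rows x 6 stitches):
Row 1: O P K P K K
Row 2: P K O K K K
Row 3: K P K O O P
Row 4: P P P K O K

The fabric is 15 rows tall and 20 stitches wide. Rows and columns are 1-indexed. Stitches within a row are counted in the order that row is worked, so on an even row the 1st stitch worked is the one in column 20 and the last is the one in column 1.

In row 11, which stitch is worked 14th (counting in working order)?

Stitch:
P

Derivation:
Row 11: (11-1) mod 4 = 2, so use chart row 3. Odd row -> RS.
Chart row 3 tiled across columns 1-20: K P K O O P K P K O O P K P K O O P K P
RS row: no reversal, no swap; stitch n worked = column n.
Stitch 14 in working order -> P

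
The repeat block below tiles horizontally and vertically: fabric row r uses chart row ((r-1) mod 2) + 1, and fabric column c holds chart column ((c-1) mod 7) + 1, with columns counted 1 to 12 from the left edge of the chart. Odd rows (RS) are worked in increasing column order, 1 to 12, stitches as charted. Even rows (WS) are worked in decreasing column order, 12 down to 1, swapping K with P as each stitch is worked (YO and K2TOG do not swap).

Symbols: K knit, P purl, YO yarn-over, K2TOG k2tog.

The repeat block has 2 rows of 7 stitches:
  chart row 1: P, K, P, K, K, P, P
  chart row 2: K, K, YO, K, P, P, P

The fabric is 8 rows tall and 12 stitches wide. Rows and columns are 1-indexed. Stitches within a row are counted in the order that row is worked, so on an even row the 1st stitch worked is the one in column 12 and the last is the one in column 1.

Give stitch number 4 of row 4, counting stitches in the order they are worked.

For row 4: chart row = ((4-1) mod 2) + 1 = 2; this is a WS (even) row.
Chart row 2 tiled across columns 1-12: K K YO K P P P K K YO K P
Wrong side: read the tiled row from column 12 down to 1 and exchange K with P (leave YO, K2TOG).
Row 4 as worked: K P YO P P K K K P YO P P
Stitch 4 in working order -> P

Stitch:
P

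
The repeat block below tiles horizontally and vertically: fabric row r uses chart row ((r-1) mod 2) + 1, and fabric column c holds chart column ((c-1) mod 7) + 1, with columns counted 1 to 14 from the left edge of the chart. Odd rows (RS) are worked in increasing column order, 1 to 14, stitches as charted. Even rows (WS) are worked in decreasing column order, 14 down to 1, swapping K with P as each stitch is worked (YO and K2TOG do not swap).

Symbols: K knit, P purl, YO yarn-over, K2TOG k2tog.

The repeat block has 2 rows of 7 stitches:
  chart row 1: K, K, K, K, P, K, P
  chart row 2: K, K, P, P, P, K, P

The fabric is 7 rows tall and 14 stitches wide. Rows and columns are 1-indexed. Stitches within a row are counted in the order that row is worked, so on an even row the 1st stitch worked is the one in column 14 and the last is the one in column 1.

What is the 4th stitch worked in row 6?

Row 6 uses chart row ((6-1) mod 2)+1 = 2. Row 6 is even, so WS.
Chart row 2 tiled across columns 1-14: K K P P P K P K K P P P K P
WS: work from column 14 back to column 1 (reverse the tiled row), swapping K<->P (YO and K2TOG unchanged).
Row 6 as worked: K P K K K P P K P K K K P P
The 4th stitch worked is K.

== STITCH ==
K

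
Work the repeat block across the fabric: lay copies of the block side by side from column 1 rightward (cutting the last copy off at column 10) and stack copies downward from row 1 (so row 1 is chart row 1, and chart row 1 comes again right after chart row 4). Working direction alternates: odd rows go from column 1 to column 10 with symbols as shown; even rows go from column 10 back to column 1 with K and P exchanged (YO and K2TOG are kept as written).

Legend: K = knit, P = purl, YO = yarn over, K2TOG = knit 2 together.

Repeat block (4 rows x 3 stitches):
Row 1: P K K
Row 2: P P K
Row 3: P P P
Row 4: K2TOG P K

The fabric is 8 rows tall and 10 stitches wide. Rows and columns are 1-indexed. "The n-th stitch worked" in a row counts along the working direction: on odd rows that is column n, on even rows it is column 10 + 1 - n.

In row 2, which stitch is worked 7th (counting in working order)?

Row 2: (2-1) mod 4 = 1, so use chart row 2. Even row -> WS.
Chart row 2 tiled across columns 1-10: P P K P P K P P K P
Wrong side: read the tiled row from column 10 down to 1 and exchange K with P (leave YO, K2TOG).
Row 2 as worked: K P K K P K K P K K
Counting 7 along the worked row gives K.

== STITCH ==
K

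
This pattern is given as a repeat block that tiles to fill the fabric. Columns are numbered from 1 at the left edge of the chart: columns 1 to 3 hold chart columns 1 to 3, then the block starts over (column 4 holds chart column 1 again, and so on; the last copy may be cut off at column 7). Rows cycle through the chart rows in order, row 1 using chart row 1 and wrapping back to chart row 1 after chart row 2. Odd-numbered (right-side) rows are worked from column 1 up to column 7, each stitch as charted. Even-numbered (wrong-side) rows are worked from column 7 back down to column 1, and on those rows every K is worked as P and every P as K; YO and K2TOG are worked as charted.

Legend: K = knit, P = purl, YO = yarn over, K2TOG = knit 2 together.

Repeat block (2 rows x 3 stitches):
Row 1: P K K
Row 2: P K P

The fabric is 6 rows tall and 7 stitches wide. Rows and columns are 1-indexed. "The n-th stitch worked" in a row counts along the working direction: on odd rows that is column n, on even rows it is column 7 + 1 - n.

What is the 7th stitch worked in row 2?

== STITCH ==
K

Derivation:
Row 2 uses chart row ((2-1) mod 2)+1 = 2. Row 2 is even, so WS.
Chart row 2 tiled across columns 1-7: P K P P K P P
WS row: flip the tiled sequence (start at column 7) and apply K<->P; YO and K2TOG stay.
Row 2 as worked: K K P K K P K
Stitch 7 in working order -> K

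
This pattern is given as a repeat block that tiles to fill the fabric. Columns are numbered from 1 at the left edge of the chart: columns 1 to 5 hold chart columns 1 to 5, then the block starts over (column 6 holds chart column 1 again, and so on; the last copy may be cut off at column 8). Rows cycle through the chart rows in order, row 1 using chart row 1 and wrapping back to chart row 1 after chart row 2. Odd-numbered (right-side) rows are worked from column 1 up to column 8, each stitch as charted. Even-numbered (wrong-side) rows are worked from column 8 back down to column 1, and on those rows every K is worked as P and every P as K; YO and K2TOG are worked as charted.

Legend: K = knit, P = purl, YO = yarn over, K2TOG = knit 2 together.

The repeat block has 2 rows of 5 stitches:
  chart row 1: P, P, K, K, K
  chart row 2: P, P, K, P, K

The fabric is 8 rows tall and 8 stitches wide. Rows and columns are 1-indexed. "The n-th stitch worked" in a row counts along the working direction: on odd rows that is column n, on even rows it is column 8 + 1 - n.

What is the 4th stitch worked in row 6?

== STITCH ==
P

Derivation:
Row 6: (6-1) mod 2 = 1, so use chart row 2. Even row -> WS.
Chart row 2 tiled across columns 1-8: P P K P K P P K
WS row: flip the tiled sequence (start at column 8) and apply K<->P; YO and K2TOG stay.
Row 6 as worked: P K K P K P K K
The 4th stitch worked is P.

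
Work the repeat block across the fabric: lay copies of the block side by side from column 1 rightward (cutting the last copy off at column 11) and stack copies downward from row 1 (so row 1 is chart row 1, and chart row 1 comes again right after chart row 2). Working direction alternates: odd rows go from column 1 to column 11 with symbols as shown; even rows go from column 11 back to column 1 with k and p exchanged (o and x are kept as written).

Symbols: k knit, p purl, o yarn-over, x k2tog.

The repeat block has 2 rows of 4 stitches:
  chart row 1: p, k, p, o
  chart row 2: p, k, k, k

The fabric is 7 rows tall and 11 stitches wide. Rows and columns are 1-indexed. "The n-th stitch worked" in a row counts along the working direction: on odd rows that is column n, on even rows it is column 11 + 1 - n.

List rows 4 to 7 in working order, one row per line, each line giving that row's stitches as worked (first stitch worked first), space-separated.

Result:
p p k p p p k p p p k
p k p o p k p o p k p
p p k p p p k p p p k
p k p o p k p o p k p

Derivation:
Row 4: chart row 2, WS - tiled (columns 1-11): p k k k p k k k p k k; work from column 11 back to 1 with k<->p swapped.
Row 5: chart row 1, RS - tile across columns 1-11 and work as-is.
Row 6: chart row 2, WS - tiled (columns 1-11): p k k k p k k k p k k; work from column 11 back to 1 with k<->p swapped.
Row 7: chart row 1, RS - tile across columns 1-11 and work as-is.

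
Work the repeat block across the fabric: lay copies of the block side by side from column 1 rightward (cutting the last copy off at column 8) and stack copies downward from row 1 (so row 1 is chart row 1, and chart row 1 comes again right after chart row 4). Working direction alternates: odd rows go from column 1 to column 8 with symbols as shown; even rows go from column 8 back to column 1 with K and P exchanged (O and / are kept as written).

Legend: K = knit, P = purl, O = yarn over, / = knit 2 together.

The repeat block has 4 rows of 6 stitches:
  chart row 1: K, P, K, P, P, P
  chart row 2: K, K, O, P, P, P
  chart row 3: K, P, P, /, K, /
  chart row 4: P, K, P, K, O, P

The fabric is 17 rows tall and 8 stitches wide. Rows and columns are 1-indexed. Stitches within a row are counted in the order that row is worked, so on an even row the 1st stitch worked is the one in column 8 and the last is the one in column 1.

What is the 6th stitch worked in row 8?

Stitch:
K

Derivation:
Row 8 uses chart row ((8-1) mod 4)+1 = 4. Row 8 is even, so WS.
Chart row 4 tiled across columns 1-8: P K P K O P P K
WS: work from column 8 back to column 1 (reverse the tiled row), swapping K<->P (O and / unchanged).
Row 8 as worked: P K K O P K P K
Counting 6 along the worked row gives K.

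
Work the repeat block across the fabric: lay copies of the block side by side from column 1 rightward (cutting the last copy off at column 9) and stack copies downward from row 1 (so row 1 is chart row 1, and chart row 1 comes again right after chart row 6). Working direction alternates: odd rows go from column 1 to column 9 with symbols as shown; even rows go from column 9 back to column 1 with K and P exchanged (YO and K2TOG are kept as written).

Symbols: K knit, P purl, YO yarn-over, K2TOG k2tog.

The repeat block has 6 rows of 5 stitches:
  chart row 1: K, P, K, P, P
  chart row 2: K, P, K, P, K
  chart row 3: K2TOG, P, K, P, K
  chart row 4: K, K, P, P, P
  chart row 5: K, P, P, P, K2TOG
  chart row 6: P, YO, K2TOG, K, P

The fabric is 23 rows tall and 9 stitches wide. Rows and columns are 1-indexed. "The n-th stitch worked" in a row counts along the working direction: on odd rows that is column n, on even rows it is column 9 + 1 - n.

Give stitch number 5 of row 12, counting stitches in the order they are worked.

Row 12 uses chart row ((12-1) mod 6)+1 = 6. Row 12 is even, so WS.
Chart row 6 tiled across columns 1-9: P YO K2TOG K P P YO K2TOG K
WS: work from column 9 back to column 1 (reverse the tiled row), swapping K<->P (YO and K2TOG unchanged).
Row 12 as worked: P K2TOG YO K K P K2TOG YO K
Counting 5 along the worked row gives K.

== STITCH ==
K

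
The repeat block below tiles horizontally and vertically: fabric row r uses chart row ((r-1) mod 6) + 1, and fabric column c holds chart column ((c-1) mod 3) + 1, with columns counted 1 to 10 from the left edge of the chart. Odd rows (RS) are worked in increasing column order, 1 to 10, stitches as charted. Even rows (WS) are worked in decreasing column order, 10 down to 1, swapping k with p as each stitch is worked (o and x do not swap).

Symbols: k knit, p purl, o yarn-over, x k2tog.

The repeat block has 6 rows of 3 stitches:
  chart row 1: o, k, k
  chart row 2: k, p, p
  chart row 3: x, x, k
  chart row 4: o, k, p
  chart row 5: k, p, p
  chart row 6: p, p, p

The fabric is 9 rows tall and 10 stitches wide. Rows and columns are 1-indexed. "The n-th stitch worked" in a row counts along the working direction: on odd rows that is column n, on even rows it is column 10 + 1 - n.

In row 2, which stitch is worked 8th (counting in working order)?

Result:
k

Derivation:
Row 2 uses chart row ((2-1) mod 6)+1 = 2. Row 2 is even, so WS.
Chart row 2 tiled across columns 1-10: k p p k p p k p p k
WS row: flip the tiled sequence (start at column 10) and apply k<->p; o and x stay.
Row 2 as worked: p k k p k k p k k p
Stitch 8 in working order -> k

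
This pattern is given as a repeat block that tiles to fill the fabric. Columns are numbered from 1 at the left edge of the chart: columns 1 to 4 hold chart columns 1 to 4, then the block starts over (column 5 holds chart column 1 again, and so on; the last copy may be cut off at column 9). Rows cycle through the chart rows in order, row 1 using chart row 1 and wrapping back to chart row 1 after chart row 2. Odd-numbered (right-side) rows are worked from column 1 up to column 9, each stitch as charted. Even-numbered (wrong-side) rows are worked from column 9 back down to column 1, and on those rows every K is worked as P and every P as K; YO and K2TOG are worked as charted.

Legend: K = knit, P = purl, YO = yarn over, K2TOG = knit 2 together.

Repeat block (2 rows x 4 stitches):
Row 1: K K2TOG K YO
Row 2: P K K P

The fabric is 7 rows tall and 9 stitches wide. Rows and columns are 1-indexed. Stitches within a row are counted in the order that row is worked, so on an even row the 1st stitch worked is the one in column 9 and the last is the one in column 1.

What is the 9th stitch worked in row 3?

Stitch:
K

Derivation:
Row 3 uses chart row ((3-1) mod 2)+1 = 1. Row 3 is odd, so RS.
Chart row 1 tiled across columns 1-9: K K2TOG K YO K K2TOG K YO K
RS: work column 1 to column 9, symbols as charted — the tiled row is the row as worked.
The 9th stitch worked is K.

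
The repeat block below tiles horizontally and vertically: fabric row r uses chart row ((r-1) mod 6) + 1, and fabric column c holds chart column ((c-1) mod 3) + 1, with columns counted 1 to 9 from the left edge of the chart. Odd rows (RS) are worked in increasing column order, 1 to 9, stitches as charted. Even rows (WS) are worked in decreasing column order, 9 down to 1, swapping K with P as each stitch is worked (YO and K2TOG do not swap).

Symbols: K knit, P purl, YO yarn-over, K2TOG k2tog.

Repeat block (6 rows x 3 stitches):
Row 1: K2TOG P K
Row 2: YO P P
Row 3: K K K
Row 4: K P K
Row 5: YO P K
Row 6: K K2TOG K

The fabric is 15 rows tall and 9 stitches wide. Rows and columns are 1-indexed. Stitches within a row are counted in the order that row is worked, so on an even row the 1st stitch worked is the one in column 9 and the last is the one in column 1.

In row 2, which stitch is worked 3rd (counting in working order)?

Result:
YO

Derivation:
For row 2: chart row = ((2-1) mod 6) + 1 = 2; this is a WS (even) row.
Chart row 2 tiled across columns 1-9: YO P P YO P P YO P P
Wrong side: read the tiled row from column 9 down to 1 and exchange K with P (leave YO, K2TOG).
Row 2 as worked: K K YO K K YO K K YO
Counting 3 along the worked row gives YO.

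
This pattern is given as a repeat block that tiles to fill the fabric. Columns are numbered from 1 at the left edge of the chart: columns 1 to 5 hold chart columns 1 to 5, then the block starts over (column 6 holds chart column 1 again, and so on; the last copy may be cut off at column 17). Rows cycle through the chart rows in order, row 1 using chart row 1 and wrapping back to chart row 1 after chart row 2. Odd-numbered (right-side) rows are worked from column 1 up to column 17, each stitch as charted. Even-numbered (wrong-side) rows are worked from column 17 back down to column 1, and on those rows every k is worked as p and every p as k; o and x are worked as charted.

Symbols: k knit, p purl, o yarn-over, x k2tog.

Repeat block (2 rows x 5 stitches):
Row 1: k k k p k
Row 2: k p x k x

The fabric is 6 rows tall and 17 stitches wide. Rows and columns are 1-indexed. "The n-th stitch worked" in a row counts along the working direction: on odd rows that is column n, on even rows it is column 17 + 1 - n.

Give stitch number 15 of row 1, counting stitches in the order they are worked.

For row 1: chart row = ((1-1) mod 2) + 1 = 1; this is a RS (odd) row.
Chart row 1 tiled across columns 1-17: k k k p k k k k p k k k k p k k k
RS: work column 1 to column 17, symbols as charted — the tiled row is the row as worked.
The 15th stitch worked is k.

== STITCH ==
k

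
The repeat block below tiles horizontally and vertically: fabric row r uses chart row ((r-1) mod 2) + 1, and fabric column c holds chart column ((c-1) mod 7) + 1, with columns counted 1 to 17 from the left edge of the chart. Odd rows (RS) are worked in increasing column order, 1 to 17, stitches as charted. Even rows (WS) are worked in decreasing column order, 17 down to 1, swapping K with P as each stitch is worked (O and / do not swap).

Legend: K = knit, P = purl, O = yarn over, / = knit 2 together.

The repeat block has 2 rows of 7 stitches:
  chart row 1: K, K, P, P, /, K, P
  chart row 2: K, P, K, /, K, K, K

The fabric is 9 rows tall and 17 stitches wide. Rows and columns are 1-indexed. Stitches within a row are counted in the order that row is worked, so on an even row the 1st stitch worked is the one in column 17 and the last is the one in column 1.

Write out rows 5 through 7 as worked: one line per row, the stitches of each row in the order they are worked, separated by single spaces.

Result:
K K P P / K P K K P P / K P K K P
P K P P P P / P K P P P P / P K P
K K P P / K P K K P P / K P K K P

Derivation:
Row 5: chart row 1, RS - tile across columns 1-17 and work as-is.
Row 6: chart row 2, WS - tiled (columns 1-17): K P K / K K K K P K / K K K K P K; work from column 17 back to 1 with K<->P swapped.
Row 7: chart row 1, RS - tile across columns 1-17 and work as-is.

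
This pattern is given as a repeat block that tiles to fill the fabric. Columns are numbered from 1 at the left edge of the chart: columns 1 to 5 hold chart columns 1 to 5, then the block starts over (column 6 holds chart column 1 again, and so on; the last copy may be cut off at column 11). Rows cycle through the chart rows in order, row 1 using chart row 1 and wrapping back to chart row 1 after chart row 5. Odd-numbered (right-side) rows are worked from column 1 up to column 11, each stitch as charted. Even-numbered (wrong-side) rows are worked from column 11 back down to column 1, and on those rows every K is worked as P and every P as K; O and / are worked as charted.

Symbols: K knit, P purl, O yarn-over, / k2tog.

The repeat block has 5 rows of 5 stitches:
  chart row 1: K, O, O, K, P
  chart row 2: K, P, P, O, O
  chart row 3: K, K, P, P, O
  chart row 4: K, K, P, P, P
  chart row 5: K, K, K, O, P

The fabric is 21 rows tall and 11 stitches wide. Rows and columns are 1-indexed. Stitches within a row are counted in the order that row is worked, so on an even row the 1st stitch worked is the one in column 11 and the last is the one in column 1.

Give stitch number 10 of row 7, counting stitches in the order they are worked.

Result:
O

Derivation:
For row 7: chart row = ((7-1) mod 5) + 1 = 2; this is a RS (odd) row.
Chart row 2 tiled across columns 1-11: K P P O O K P P O O K
RS: work column 1 to column 11, symbols as charted — the tiled row is the row as worked.
Stitch 10 in working order -> O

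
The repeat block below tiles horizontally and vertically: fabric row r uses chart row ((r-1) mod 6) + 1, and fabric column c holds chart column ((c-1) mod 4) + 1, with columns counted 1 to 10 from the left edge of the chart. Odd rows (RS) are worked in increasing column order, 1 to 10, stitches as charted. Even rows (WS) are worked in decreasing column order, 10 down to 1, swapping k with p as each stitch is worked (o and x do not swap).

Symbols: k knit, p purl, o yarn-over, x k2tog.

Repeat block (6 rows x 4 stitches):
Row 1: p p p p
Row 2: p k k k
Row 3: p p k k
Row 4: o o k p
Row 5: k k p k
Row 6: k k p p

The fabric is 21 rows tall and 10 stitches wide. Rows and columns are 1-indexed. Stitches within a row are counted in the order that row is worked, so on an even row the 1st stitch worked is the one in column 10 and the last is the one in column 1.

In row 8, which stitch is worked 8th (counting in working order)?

Result:
p

Derivation:
Row 8 uses chart row ((8-1) mod 6)+1 = 2. Row 8 is even, so WS.
Chart row 2 tiled across columns 1-10: p k k k p k k k p k
WS: work from column 10 back to column 1 (reverse the tiled row), swapping k<->p (o and x unchanged).
Row 8 as worked: p k p p p k p p p k
The 8th stitch worked is p.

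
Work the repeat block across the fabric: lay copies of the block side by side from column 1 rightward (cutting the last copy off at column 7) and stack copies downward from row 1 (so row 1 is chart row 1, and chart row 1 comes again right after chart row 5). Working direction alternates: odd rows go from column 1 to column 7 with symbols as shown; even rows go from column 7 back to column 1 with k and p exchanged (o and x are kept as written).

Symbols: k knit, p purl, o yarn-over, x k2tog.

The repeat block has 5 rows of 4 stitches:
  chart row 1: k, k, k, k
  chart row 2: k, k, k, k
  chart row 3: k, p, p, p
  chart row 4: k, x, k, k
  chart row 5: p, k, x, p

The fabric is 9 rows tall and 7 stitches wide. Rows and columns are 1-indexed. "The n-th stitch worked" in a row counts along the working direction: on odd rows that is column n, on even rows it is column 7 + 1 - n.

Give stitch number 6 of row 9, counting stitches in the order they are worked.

Row 9: (9-1) mod 5 = 3, so use chart row 4. Odd row -> RS.
Chart row 4 tiled across columns 1-7: k x k k k x k
RS row: no reversal, no swap; stitch n worked = column n.
Counting 6 along the worked row gives x.

== STITCH ==
x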